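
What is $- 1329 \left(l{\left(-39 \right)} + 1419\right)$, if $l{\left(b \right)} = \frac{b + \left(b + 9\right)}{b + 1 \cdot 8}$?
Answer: $- \frac{58553082}{31} \approx -1.8888 \cdot 10^{6}$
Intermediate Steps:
$l{\left(b \right)} = \frac{9 + 2 b}{8 + b}$ ($l{\left(b \right)} = \frac{b + \left(9 + b\right)}{b + 8} = \frac{9 + 2 b}{8 + b}$)
$- 1329 \left(l{\left(-39 \right)} + 1419\right) = - 1329 \left(\frac{9 + 2 \left(-39\right)}{8 - 39} + 1419\right) = - 1329 \left(\frac{9 - 78}{-31} + 1419\right) = - 1329 \left(\left(- \frac{1}{31}\right) \left(-69\right) + 1419\right) = - 1329 \left(\frac{69}{31} + 1419\right) = \left(-1329\right) \frac{44058}{31} = - \frac{58553082}{31}$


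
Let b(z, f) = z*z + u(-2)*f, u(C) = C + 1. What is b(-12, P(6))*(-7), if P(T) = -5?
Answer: -1043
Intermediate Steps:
u(C) = 1 + C
b(z, f) = z**2 - f (b(z, f) = z*z + (1 - 2)*f = z**2 - f)
b(-12, P(6))*(-7) = ((-12)**2 - 1*(-5))*(-7) = (144 + 5)*(-7) = 149*(-7) = -1043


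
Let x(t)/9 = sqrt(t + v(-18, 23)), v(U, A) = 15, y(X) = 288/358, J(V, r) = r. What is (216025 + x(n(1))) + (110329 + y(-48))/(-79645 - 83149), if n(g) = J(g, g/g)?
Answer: 6296025014651/29140126 ≈ 2.1606e+5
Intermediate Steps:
y(X) = 144/179 (y(X) = 288*(1/358) = 144/179)
n(g) = 1 (n(g) = g/g = 1)
x(t) = 9*sqrt(15 + t) (x(t) = 9*sqrt(t + 15) = 9*sqrt(15 + t))
(216025 + x(n(1))) + (110329 + y(-48))/(-79645 - 83149) = (216025 + 9*sqrt(15 + 1)) + (110329 + 144/179)/(-79645 - 83149) = (216025 + 9*sqrt(16)) + (19749035/179)/(-162794) = (216025 + 9*4) + (19749035/179)*(-1/162794) = (216025 + 36) - 19749035/29140126 = 216061 - 19749035/29140126 = 6296025014651/29140126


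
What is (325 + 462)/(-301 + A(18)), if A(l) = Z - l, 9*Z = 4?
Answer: -7083/2867 ≈ -2.4705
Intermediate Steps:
Z = 4/9 (Z = (⅑)*4 = 4/9 ≈ 0.44444)
A(l) = 4/9 - l
(325 + 462)/(-301 + A(18)) = (325 + 462)/(-301 + (4/9 - 1*18)) = 787/(-301 + (4/9 - 18)) = 787/(-301 - 158/9) = 787/(-2867/9) = 787*(-9/2867) = -7083/2867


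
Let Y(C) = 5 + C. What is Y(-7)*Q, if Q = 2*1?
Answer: -4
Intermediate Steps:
Q = 2
Y(-7)*Q = (5 - 7)*2 = -2*2 = -4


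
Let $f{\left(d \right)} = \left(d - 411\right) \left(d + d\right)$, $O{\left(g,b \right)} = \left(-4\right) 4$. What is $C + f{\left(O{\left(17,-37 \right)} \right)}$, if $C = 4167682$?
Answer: $4181346$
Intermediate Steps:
$O{\left(g,b \right)} = -16$
$f{\left(d \right)} = 2 d \left(-411 + d\right)$ ($f{\left(d \right)} = \left(-411 + d\right) 2 d = 2 d \left(-411 + d\right)$)
$C + f{\left(O{\left(17,-37 \right)} \right)} = 4167682 + 2 \left(-16\right) \left(-411 - 16\right) = 4167682 + 2 \left(-16\right) \left(-427\right) = 4167682 + 13664 = 4181346$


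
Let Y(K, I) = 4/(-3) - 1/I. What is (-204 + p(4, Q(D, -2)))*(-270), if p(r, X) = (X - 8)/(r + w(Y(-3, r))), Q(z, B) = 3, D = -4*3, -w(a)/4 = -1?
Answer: 220995/4 ≈ 55249.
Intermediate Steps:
Y(K, I) = -4/3 - 1/I (Y(K, I) = 4*(-⅓) - 1/I = -4/3 - 1/I)
w(a) = 4 (w(a) = -4*(-1) = 4)
D = -12
p(r, X) = (-8 + X)/(4 + r) (p(r, X) = (X - 8)/(r + 4) = (-8 + X)/(4 + r))
(-204 + p(4, Q(D, -2)))*(-270) = (-204 + (-8 + 3)/(4 + 4))*(-270) = (-204 - 5/8)*(-270) = -1637/8*(-270) = 220995/4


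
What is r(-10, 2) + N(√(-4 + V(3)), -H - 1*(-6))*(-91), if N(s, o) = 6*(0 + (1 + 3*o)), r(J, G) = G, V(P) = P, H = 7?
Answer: 1094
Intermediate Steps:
N(s, o) = 6 + 18*o (N(s, o) = 6*(1 + 3*o) = 6 + 18*o)
r(-10, 2) + N(√(-4 + V(3)), -H - 1*(-6))*(-91) = 2 + (6 + 18*(-1*7 - 1*(-6)))*(-91) = 2 + (6 + 18*(-7 + 6))*(-91) = 2 + (6 + 18*(-1))*(-91) = 2 + (6 - 18)*(-91) = 2 - 12*(-91) = 2 + 1092 = 1094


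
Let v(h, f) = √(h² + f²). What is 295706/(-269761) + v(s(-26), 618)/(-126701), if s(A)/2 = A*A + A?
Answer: -295706/269761 - 2*√517981/126701 ≈ -1.1075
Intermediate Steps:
s(A) = 2*A + 2*A² (s(A) = 2*(A*A + A) = 2*(A² + A) = 2*(A + A²) = 2*A + 2*A²)
v(h, f) = √(f² + h²)
295706/(-269761) + v(s(-26), 618)/(-126701) = 295706/(-269761) + √(618² + (2*(-26)*(1 - 26))²)/(-126701) = 295706*(-1/269761) + √(381924 + (2*(-26)*(-25))²)*(-1/126701) = -295706/269761 + √(381924 + 1300²)*(-1/126701) = -295706/269761 + √(381924 + 1690000)*(-1/126701) = -295706/269761 + √2071924*(-1/126701) = -295706/269761 + (2*√517981)*(-1/126701) = -295706/269761 - 2*√517981/126701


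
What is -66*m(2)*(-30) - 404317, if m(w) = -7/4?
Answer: -407782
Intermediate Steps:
m(w) = -7/4 (m(w) = -7*¼ = -7/4)
-66*m(2)*(-30) - 404317 = -66*(-7/4)*(-30) - 404317 = (231/2)*(-30) - 404317 = -3465 - 404317 = -407782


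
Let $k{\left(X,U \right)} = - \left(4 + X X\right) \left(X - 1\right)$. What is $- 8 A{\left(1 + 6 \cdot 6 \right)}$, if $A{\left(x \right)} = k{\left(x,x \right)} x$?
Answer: $14630688$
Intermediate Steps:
$k{\left(X,U \right)} = - \left(-1 + X\right) \left(4 + X^{2}\right)$ ($k{\left(X,U \right)} = - \left(4 + X^{2}\right) \left(-1 + X\right) = - \left(-1 + X\right) \left(4 + X^{2}\right)$)
$A{\left(x \right)} = x \left(4 + x^{2} - x^{3} - 4 x\right)$ ($A{\left(x \right)} = \left(4 + x^{2} - x^{3} - 4 x\right) x = x \left(4 + x^{2} - x^{3} - 4 x\right)$)
$- 8 A{\left(1 + 6 \cdot 6 \right)} = - 8 \left(1 + 6 \cdot 6\right) \left(4 + \left(1 + 6 \cdot 6\right)^{2} - \left(1 + 6 \cdot 6\right)^{3} - 4 \left(1 + 6 \cdot 6\right)\right) = - 8 \left(1 + 36\right) \left(4 + \left(1 + 36\right)^{2} - \left(1 + 36\right)^{3} - 4 \left(1 + 36\right)\right) = - 8 \cdot 37 \left(4 + 37^{2} - 37^{3} - 148\right) = - 8 \cdot 37 \left(4 + 1369 - 50653 - 148\right) = - 8 \cdot 37 \left(-49428\right) = \left(-8\right) \left(-1828836\right) = 14630688$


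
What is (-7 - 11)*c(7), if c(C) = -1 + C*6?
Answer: -738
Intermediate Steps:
c(C) = -1 + 6*C
(-7 - 11)*c(7) = (-7 - 11)*(-1 + 6*7) = -18*(-1 + 42) = -18*41 = -738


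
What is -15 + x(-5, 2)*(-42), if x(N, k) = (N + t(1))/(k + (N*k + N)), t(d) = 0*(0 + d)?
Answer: -405/13 ≈ -31.154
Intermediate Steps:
t(d) = 0 (t(d) = 0*d = 0)
x(N, k) = N/(N + k + N*k) (x(N, k) = (N + 0)/(k + (N*k + N)) = N/(k + (N + N*k)) = N/(N + k + N*k))
-15 + x(-5, 2)*(-42) = -15 - 5/(-5 + 2 - 5*2)*(-42) = -15 - 5/(-5 + 2 - 10)*(-42) = -15 - 5/(-13)*(-42) = -15 - 5*(-1/13)*(-42) = -15 + (5/13)*(-42) = -15 - 210/13 = -405/13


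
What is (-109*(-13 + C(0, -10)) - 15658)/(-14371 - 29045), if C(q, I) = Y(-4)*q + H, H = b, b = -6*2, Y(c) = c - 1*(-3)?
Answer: 479/1608 ≈ 0.29789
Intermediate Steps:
Y(c) = 3 + c (Y(c) = c + 3 = 3 + c)
b = -12 (b = -1*12 = -12)
H = -12
C(q, I) = -12 - q (C(q, I) = (3 - 4)*q - 12 = -q - 12 = -12 - q)
(-109*(-13 + C(0, -10)) - 15658)/(-14371 - 29045) = (-109*(-13 + (-12 - 1*0)) - 15658)/(-14371 - 29045) = (-109*(-13 + (-12 + 0)) - 15658)/(-43416) = (-109*(-13 - 12) - 15658)*(-1/43416) = (-109*(-25) - 15658)*(-1/43416) = (2725 - 15658)*(-1/43416) = -12933*(-1/43416) = 479/1608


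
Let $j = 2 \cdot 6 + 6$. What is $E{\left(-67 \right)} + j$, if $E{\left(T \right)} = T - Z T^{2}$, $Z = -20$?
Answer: $89731$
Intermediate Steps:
$E{\left(T \right)} = T + 20 T^{2}$ ($E{\left(T \right)} = T - - 20 T^{2} = T + 20 T^{2}$)
$j = 18$ ($j = 12 + 6 = 18$)
$E{\left(-67 \right)} + j = - 67 \left(1 + 20 \left(-67\right)\right) + 18 = - 67 \left(1 - 1340\right) + 18 = \left(-67\right) \left(-1339\right) + 18 = 89713 + 18 = 89731$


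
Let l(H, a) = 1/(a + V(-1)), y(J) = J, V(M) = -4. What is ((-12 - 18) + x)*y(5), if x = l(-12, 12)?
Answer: -1195/8 ≈ -149.38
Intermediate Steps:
l(H, a) = 1/(-4 + a) (l(H, a) = 1/(a - 4) = 1/(-4 + a))
x = 1/8 (x = 1/(-4 + 12) = 1/8 ≈ 0.12500)
((-12 - 18) + x)*y(5) = ((-12 - 18) + 1/8)*5 = (-30 + 1/8)*5 = -239/8*5 = -1195/8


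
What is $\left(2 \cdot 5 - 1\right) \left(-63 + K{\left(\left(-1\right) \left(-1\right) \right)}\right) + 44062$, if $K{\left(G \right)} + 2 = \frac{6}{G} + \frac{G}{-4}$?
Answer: $\frac{174115}{4} \approx 43529.0$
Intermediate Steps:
$K{\left(G \right)} = -2 + \frac{6}{G} - \frac{G}{4}$ ($K{\left(G \right)} = -2 + \left(\frac{6}{G} + \frac{G}{-4}\right) = -2 + \left(\frac{6}{G} + G \left(- \frac{1}{4}\right)\right) = -2 - \left(- \frac{6}{G} + \frac{G}{4}\right) = -2 + \frac{6}{G} - \frac{G}{4}$)
$\left(2 \cdot 5 - 1\right) \left(-63 + K{\left(\left(-1\right) \left(-1\right) \right)}\right) + 44062 = \left(2 \cdot 5 - 1\right) \left(-63 - \left(2 - 6 + \frac{1}{4} \left(-1\right) \left(-1\right)\right)\right) + 44062 = \left(10 - 1\right) \left(-63 - \left(\frac{9}{4} - 6\right)\right) + 44062 = 9 \left(-63 - - \frac{15}{4}\right) + 44062 = 9 \left(-63 + \frac{15}{4}\right) + 44062 = 9 \left(- \frac{237}{4}\right) + 44062 = - \frac{2133}{4} + 44062 = \frac{174115}{4}$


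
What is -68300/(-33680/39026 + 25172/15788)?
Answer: -5260316491300/56327829 ≈ -93388.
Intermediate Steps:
-68300/(-33680/39026 + 25172/15788) = -68300/(-33680*1/39026 + 25172*(1/15788)) = -68300/(-16840/19513 + 6293/3947) = -68300/56327829/77017811 = -68300*77017811/56327829 = -5260316491300/56327829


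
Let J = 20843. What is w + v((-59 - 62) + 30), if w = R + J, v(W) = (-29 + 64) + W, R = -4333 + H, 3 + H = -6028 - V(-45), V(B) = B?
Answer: 10468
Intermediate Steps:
H = -5986 (H = -3 + (-6028 - 1*(-45)) = -3 + (-6028 + 45) = -3 - 5983 = -5986)
R = -10319 (R = -4333 - 5986 = -10319)
v(W) = 35 + W
w = 10524 (w = -10319 + 20843 = 10524)
w + v((-59 - 62) + 30) = 10524 + (35 + ((-59 - 62) + 30)) = 10524 + (35 + (-121 + 30)) = 10524 + (35 - 91) = 10524 - 56 = 10468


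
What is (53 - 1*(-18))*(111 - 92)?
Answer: 1349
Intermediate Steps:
(53 - 1*(-18))*(111 - 92) = (53 + 18)*19 = 71*19 = 1349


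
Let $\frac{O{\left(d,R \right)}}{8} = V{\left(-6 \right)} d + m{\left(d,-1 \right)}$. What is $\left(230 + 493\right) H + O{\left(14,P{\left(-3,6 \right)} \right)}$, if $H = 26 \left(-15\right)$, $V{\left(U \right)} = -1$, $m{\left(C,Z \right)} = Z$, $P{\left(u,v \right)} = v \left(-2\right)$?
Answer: $-282090$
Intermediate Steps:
$P{\left(u,v \right)} = - 2 v$
$H = -390$
$O{\left(d,R \right)} = -8 - 8 d$ ($O{\left(d,R \right)} = 8 \left(- d - 1\right) = 8 \left(-1 - d\right) = -8 - 8 d$)
$\left(230 + 493\right) H + O{\left(14,P{\left(-3,6 \right)} \right)} = \left(230 + 493\right) \left(-390\right) - 120 = 723 \left(-390\right) - 120 = -281970 - 120 = -282090$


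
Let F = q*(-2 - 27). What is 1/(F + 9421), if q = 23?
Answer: 1/8754 ≈ 0.00011423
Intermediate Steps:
F = -667 (F = 23*(-2 - 27) = 23*(-29) = -667)
1/(F + 9421) = 1/(-667 + 9421) = 1/8754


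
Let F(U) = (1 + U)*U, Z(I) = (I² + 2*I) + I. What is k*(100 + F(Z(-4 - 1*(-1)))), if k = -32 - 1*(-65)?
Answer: 3300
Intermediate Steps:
Z(I) = I² + 3*I
F(U) = U*(1 + U)
k = 33 (k = -32 + 65 = 33)
k*(100 + F(Z(-4 - 1*(-1)))) = 33*(100 + ((-4 - 1*(-1))*(3 + (-4 - 1*(-1))))*(1 + (-4 - 1*(-1))*(3 + (-4 - 1*(-1))))) = 33*(100 + ((-4 + 1)*(3 + (-4 + 1)))*(1 + (-4 + 1)*(3 + (-4 + 1)))) = 33*(100 + (-3*(3 - 3))*(1 - 3*(3 - 3))) = 33*(100 + (-3*0)*(1 - 3*0)) = 33*(100 + 0*(1 + 0)) = 33*(100 + 0*1) = 33*(100 + 0) = 33*100 = 3300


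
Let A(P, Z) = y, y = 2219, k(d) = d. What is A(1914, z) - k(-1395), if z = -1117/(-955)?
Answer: 3614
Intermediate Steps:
z = 1117/955 (z = -1117*(-1/955) = 1117/955 ≈ 1.1696)
A(P, Z) = 2219
A(1914, z) - k(-1395) = 2219 - 1*(-1395) = 2219 + 1395 = 3614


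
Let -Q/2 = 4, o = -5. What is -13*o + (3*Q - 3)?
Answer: 38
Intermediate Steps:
Q = -8 (Q = -2*4 = -8)
-13*o + (3*Q - 3) = -13*(-5) + (3*(-8) - 3) = 65 + (-24 - 3) = 65 - 27 = 38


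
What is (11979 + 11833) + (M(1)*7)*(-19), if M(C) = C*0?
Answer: 23812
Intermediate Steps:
M(C) = 0
(11979 + 11833) + (M(1)*7)*(-19) = (11979 + 11833) + (0*7)*(-19) = 23812 + 0*(-19) = 23812 + 0 = 23812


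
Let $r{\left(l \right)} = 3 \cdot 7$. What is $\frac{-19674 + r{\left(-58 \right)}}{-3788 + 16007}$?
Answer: $- \frac{6551}{4073} \approx -1.6084$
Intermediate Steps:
$r{\left(l \right)} = 21$
$\frac{-19674 + r{\left(-58 \right)}}{-3788 + 16007} = \frac{-19674 + 21}{-3788 + 16007} = - \frac{19653}{12219} = \left(-19653\right) \frac{1}{12219} = - \frac{6551}{4073}$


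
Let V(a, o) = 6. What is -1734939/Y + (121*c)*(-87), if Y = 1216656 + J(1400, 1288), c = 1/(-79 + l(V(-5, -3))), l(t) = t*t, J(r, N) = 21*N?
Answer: 4339289877/17826424 ≈ 243.42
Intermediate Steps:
l(t) = t²
c = -1/43 (c = 1/(-79 + 6²) = 1/(-79 + 36) = 1/(-43) = -1/43 ≈ -0.023256)
Y = 1243704 (Y = 1216656 + 21*1288 = 1216656 + 27048 = 1243704)
-1734939/Y + (121*c)*(-87) = -1734939/1243704 + (121*(-1/43))*(-87) = -1734939*1/1243704 - 121/43*(-87) = -578313/414568 + 10527/43 = 4339289877/17826424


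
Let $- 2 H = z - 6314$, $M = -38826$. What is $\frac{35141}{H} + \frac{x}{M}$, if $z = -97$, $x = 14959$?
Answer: $\frac{877622261}{82971162} \approx 10.577$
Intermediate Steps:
$H = \frac{6411}{2}$ ($H = - \frac{-97 - 6314}{2} = \left(- \frac{1}{2}\right) \left(-6411\right) = \frac{6411}{2} \approx 3205.5$)
$\frac{35141}{H} + \frac{x}{M} = \frac{35141}{\frac{6411}{2}} + \frac{14959}{-38826} = 35141 \cdot \frac{2}{6411} + 14959 \left(- \frac{1}{38826}\right) = \frac{70282}{6411} - \frac{14959}{38826} = \frac{877622261}{82971162}$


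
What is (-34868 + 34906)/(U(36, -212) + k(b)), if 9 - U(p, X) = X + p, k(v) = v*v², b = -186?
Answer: -38/6434671 ≈ -5.9055e-6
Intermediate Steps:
k(v) = v³
U(p, X) = 9 - X - p (U(p, X) = 9 - (X + p) = 9 + (-X - p) = 9 - X - p)
(-34868 + 34906)/(U(36, -212) + k(b)) = (-34868 + 34906)/((9 - 1*(-212) - 1*36) + (-186)³) = 38/((9 + 212 - 36) - 6434856) = 38/(185 - 6434856) = 38/(-6434671) = 38*(-1/6434671) = -38/6434671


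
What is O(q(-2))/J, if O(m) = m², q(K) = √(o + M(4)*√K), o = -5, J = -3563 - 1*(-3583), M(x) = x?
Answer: -¼ + I*√2/5 ≈ -0.25 + 0.28284*I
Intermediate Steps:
J = 20 (J = -3563 + 3583 = 20)
q(K) = √(-5 + 4*√K)
O(q(-2))/J = (√(-5 + 4*√(-2)))²/20 = (√(-5 + 4*(I*√2)))²*(1/20) = (√(-5 + 4*I*√2))²*(1/20) = (-5 + 4*I*√2)*(1/20) = -¼ + I*√2/5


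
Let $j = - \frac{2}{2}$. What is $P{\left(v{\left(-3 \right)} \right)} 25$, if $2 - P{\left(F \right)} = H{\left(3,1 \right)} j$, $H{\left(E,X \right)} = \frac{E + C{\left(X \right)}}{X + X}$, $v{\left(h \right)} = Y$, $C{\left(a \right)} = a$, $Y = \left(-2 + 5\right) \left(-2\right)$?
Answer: $100$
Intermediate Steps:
$Y = -6$ ($Y = 3 \left(-2\right) = -6$)
$j = -1$ ($j = \left(-2\right) \frac{1}{2} = -1$)
$v{\left(h \right)} = -6$
$H{\left(E,X \right)} = \frac{E + X}{2 X}$ ($H{\left(E,X \right)} = \frac{E + X}{X + X} = \frac{E + X}{2 X}$)
$P{\left(F \right)} = 4$ ($P{\left(F \right)} = 2 - \frac{3 + 1}{2 \cdot 1} \left(-1\right) = 2 - \frac{1}{2} \cdot 1 \cdot 4 \left(-1\right) = 2 - 2 \left(-1\right) = 2 - -2 = 2 + 2 = 4$)
$P{\left(v{\left(-3 \right)} \right)} 25 = 4 \cdot 25 = 100$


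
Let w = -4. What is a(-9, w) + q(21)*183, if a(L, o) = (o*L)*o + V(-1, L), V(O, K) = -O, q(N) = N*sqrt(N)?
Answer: -143 + 3843*sqrt(21) ≈ 17468.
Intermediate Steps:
q(N) = N**(3/2)
a(L, o) = 1 + L*o**2 (a(L, o) = (o*L)*o - 1*(-1) = (L*o)*o + 1 = L*o**2 + 1 = 1 + L*o**2)
a(-9, w) + q(21)*183 = (1 - 9*(-4)**2) + 21**(3/2)*183 = (1 - 9*16) + (21*sqrt(21))*183 = (1 - 144) + 3843*sqrt(21) = -143 + 3843*sqrt(21)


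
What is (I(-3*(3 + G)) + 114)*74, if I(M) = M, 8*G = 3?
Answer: 30747/4 ≈ 7686.8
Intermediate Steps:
G = 3/8 (G = (1/8)*3 = 3/8 ≈ 0.37500)
(I(-3*(3 + G)) + 114)*74 = (-3*(3 + 3/8) + 114)*74 = (-3*27/8 + 114)*74 = (-81/8 + 114)*74 = (831/8)*74 = 30747/4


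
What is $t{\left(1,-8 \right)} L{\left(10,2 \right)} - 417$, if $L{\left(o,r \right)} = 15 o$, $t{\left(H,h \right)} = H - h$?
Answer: $933$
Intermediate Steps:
$t{\left(1,-8 \right)} L{\left(10,2 \right)} - 417 = \left(1 - -8\right) 15 \cdot 10 - 417 = \left(1 + 8\right) 150 - 417 = 9 \cdot 150 - 417 = 1350 - 417 = 933$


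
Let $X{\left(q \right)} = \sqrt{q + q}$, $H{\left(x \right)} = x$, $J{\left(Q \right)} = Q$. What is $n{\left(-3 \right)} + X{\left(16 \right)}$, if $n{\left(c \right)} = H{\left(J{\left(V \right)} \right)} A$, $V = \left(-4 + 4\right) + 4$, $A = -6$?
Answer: $-24 + 4 \sqrt{2} \approx -18.343$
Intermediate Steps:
$V = 4$ ($V = 0 + 4 = 4$)
$X{\left(q \right)} = \sqrt{2} \sqrt{q}$ ($X{\left(q \right)} = \sqrt{2 q} = \sqrt{2} \sqrt{q}$)
$n{\left(c \right)} = -24$ ($n{\left(c \right)} = 4 \left(-6\right) = -24$)
$n{\left(-3 \right)} + X{\left(16 \right)} = -24 + \sqrt{2} \sqrt{16} = -24 + \sqrt{2} \cdot 4 = -24 + 4 \sqrt{2}$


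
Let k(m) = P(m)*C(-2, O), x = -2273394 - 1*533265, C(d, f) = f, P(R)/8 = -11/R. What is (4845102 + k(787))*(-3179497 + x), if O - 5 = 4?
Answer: -22825778411991192/787 ≈ -2.9004e+13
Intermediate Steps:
P(R) = -88/R (P(R) = 8*(-11/R) = -88/R)
O = 9 (O = 5 + 4 = 9)
x = -2806659 (x = -2273394 - 533265 = -2806659)
k(m) = -792/m (k(m) = -88/m*9 = -792/m)
(4845102 + k(787))*(-3179497 + x) = (4845102 - 792/787)*(-3179497 - 2806659) = (4845102 - 792*1/787)*(-5986156) = (4845102 - 792/787)*(-5986156) = (3813094482/787)*(-5986156) = -22825778411991192/787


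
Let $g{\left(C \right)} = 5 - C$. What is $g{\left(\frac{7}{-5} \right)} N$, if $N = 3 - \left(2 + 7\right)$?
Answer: $- \frac{192}{5} \approx -38.4$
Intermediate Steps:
$N = -6$ ($N = 3 - 9 = -6$)
$g{\left(\frac{7}{-5} \right)} N = \left(5 - \frac{7}{-5}\right) \left(-6\right) = \left(5 - 7 \left(- \frac{1}{5}\right)\right) \left(-6\right) = \left(5 - - \frac{7}{5}\right) \left(-6\right) = \left(5 + \frac{7}{5}\right) \left(-6\right) = \frac{32}{5} \left(-6\right) = - \frac{192}{5}$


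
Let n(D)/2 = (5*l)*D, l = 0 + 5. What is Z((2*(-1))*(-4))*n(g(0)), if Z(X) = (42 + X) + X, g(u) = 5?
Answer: 14500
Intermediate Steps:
Z(X) = 42 + 2*X
l = 5
n(D) = 50*D (n(D) = 2*((5*5)*D) = 2*(25*D) = 50*D)
Z((2*(-1))*(-4))*n(g(0)) = (42 + 2*((2*(-1))*(-4)))*(50*5) = (42 + 2*(-2*(-4)))*250 = (42 + 2*8)*250 = (42 + 16)*250 = 58*250 = 14500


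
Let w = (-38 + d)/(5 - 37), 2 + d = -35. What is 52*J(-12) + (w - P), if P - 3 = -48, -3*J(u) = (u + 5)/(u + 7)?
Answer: 11077/480 ≈ 23.077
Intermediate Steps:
d = -37 (d = -2 - 35 = -37)
J(u) = -(5 + u)/(3*(7 + u)) (J(u) = -(u + 5)/(3*(u + 7)) = -(5 + u)/(3*(7 + u)))
P = -45 (P = 3 - 48 = -45)
w = 75/32 (w = (-38 - 37)/(5 - 37) = -75/(-32) = -75*(-1/32) = 75/32 ≈ 2.3438)
52*J(-12) + (w - P) = 52*((-5 - 1*(-12))/(3*(7 - 12))) + (75/32 - 1*(-45)) = 52*((⅓)*(-5 + 12)/(-5)) + (75/32 + 45) = 52*((⅓)*(-⅕)*7) + 1515/32 = 52*(-7/15) + 1515/32 = -364/15 + 1515/32 = 11077/480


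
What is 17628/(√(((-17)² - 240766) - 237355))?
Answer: -4407*I*√119458/59729 ≈ -25.501*I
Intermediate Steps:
17628/(√(((-17)² - 240766) - 237355)) = 17628/(√((289 - 240766) - 237355)) = 17628/(√(-240477 - 237355)) = 17628/(√(-477832)) = 17628/((2*I*√119458)) = 17628*(-I*√119458/238916) = -4407*I*√119458/59729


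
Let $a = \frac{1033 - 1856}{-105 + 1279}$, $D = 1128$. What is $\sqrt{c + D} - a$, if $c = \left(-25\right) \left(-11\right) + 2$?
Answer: $\frac{823}{1174} + \sqrt{1405} \approx 38.184$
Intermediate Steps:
$c = 277$ ($c = 275 + 2 = 277$)
$a = - \frac{823}{1174} \approx -0.70102$
$\sqrt{c + D} - a = \sqrt{277 + 1128} - - \frac{823}{1174} = \sqrt{1405} + \frac{823}{1174} = \frac{823}{1174} + \sqrt{1405}$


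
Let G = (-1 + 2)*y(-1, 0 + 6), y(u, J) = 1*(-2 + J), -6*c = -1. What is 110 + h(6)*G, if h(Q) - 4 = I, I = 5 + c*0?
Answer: 146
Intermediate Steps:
c = ⅙ (c = -⅙*(-1) = ⅙ ≈ 0.16667)
y(u, J) = -2 + J
I = 5 (I = 5 + (⅙)*0 = 5 + 0 = 5)
h(Q) = 9 (h(Q) = 4 + 5 = 9)
G = 4 (G = (-1 + 2)*(-2 + (0 + 6)) = 1*(-2 + 6) = 1*4 = 4)
110 + h(6)*G = 110 + 9*4 = 110 + 36 = 146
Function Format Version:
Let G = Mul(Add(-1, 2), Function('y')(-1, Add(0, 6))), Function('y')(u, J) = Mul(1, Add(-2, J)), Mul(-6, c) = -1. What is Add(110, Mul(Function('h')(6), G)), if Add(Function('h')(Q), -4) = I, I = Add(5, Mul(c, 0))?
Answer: 146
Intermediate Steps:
c = Rational(1, 6) (c = Mul(Rational(-1, 6), -1) = Rational(1, 6) ≈ 0.16667)
Function('y')(u, J) = Add(-2, J)
I = 5 (I = Add(5, Mul(Rational(1, 6), 0)) = Add(5, 0) = 5)
Function('h')(Q) = 9 (Function('h')(Q) = Add(4, 5) = 9)
G = 4 (G = Mul(Add(-1, 2), Add(-2, Add(0, 6))) = Mul(1, Add(-2, 6)) = Mul(1, 4) = 4)
Add(110, Mul(Function('h')(6), G)) = Add(110, Mul(9, 4)) = Add(110, 36) = 146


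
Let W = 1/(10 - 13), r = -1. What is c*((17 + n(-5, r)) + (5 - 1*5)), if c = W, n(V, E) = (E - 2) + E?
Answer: -13/3 ≈ -4.3333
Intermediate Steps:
W = -⅓ (W = 1/(-3) = -⅓ ≈ -0.33333)
n(V, E) = -2 + 2*E (n(V, E) = (-2 + E) + E = -2 + 2*E)
c = -⅓ ≈ -0.33333
c*((17 + n(-5, r)) + (5 - 1*5)) = -((17 + (-2 + 2*(-1))) + (5 - 1*5))/3 = -((17 + (-2 - 2)) + (5 - 5))/3 = -((17 - 4) + 0)/3 = -(13 + 0)/3 = -⅓*13 = -13/3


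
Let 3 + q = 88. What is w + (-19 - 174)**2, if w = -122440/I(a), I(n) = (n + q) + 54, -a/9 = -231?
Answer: 41247921/1109 ≈ 37194.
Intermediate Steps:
a = 2079 (a = -9*(-231) = 2079)
q = 85 (q = -3 + 88 = 85)
I(n) = 139 + n (I(n) = (n + 85) + 54 = (85 + n) + 54 = 139 + n)
w = -61220/1109 (w = -122440/(139 + 2079) = -122440/2218 = -122440*1/2218 = -61220/1109 ≈ -55.203)
w + (-19 - 174)**2 = -61220/1109 + (-19 - 174)**2 = -61220/1109 + (-193)**2 = -61220/1109 + 37249 = 41247921/1109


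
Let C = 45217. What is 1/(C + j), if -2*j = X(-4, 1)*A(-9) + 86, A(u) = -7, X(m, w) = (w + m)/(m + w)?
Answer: 2/90355 ≈ 2.2135e-5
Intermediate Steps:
X(m, w) = 1 (X(m, w) = (m + w)/(m + w) = 1)
j = -79/2 (j = -(1*(-7) + 86)/2 = -(-7 + 86)/2 = -1/2*79 = -79/2 ≈ -39.500)
1/(C + j) = 1/(45217 - 79/2) = 1/(90355/2) = 2/90355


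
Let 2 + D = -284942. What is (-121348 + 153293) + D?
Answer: -252999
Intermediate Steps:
D = -284944 (D = -2 - 284942 = -284944)
(-121348 + 153293) + D = (-121348 + 153293) - 284944 = 31945 - 284944 = -252999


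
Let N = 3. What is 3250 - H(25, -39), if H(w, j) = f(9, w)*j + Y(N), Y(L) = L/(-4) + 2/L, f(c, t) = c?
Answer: 43213/12 ≈ 3601.1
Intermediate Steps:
Y(L) = 2/L - L/4 (Y(L) = L*(-¼) + 2/L = -L/4 + 2/L = 2/L - L/4)
H(w, j) = -1/12 + 9*j (H(w, j) = 9*j + (2/3 - ¼*3) = 9*j + (2*(⅓) - ¾) = 9*j + (⅔ - ¾) = 9*j - 1/12 = -1/12 + 9*j)
3250 - H(25, -39) = 3250 - (-1/12 + 9*(-39)) = 3250 - (-1/12 - 351) = 3250 - 1*(-4213/12) = 3250 + 4213/12 = 43213/12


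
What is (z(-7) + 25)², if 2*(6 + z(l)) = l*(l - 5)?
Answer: 3721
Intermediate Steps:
z(l) = -6 + l*(-5 + l)/2 (z(l) = -6 + (l*(l - 5))/2 = -6 + (l*(-5 + l))/2 = -6 + l*(-5 + l)/2)
(z(-7) + 25)² = ((-6 + (½)*(-7)² - 5/2*(-7)) + 25)² = ((-6 + (½)*49 + 35/2) + 25)² = ((-6 + 49/2 + 35/2) + 25)² = (36 + 25)² = 61² = 3721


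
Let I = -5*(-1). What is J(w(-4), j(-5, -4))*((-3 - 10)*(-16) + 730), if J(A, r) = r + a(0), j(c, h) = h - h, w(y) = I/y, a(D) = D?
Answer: 0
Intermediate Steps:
I = 5
w(y) = 5/y
j(c, h) = 0
J(A, r) = r (J(A, r) = r + 0 = r)
J(w(-4), j(-5, -4))*((-3 - 10)*(-16) + 730) = 0*((-3 - 10)*(-16) + 730) = 0*(-13*(-16) + 730) = 0*(208 + 730) = 0*938 = 0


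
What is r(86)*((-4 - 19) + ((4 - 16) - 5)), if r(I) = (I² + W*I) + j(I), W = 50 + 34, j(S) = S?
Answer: -588240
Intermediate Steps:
W = 84
r(I) = I² + 85*I (r(I) = (I² + 84*I) + I = I² + 85*I)
r(86)*((-4 - 19) + ((4 - 16) - 5)) = (86*(85 + 86))*((-4 - 19) + ((4 - 16) - 5)) = (86*171)*(-23 + (-12 - 5)) = 14706*(-23 - 17) = 14706*(-40) = -588240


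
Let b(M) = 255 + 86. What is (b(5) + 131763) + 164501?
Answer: 296605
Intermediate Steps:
b(M) = 341
(b(5) + 131763) + 164501 = (341 + 131763) + 164501 = 132104 + 164501 = 296605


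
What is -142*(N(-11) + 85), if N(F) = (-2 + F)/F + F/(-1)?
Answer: -151798/11 ≈ -13800.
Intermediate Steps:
N(F) = -F + (-2 + F)/F (N(F) = (-2 + F)/F + F*(-1) = (-2 + F)/F - F = -F + (-2 + F)/F)
-142*(N(-11) + 85) = -142*((1 - 1*(-11) - 2/(-11)) + 85) = -142*((1 + 11 - 2*(-1/11)) + 85) = -142*((1 + 11 + 2/11) + 85) = -142*(134/11 + 85) = -142*1069/11 = -151798/11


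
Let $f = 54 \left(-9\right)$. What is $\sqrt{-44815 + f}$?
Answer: $i \sqrt{45301} \approx 212.84 i$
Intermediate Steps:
$f = -486$
$\sqrt{-44815 + f} = \sqrt{-44815 - 486} = \sqrt{-45301} = i \sqrt{45301}$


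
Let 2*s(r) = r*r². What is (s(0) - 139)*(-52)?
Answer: 7228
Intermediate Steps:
s(r) = r³/2 (s(r) = (r*r²)/2 = r³/2)
(s(0) - 139)*(-52) = ((½)*0³ - 139)*(-52) = ((½)*0 - 139)*(-52) = (0 - 139)*(-52) = -139*(-52) = 7228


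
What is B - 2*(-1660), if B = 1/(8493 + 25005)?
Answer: 111213361/33498 ≈ 3320.0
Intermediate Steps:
B = 1/33498 ≈ 2.9853e-5
B - 2*(-1660) = 1/33498 - 2*(-1660) = 1/33498 - 1*(-3320) = 1/33498 + 3320 = 111213361/33498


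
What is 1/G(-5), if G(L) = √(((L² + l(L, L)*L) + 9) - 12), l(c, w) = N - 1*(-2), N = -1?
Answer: √17/17 ≈ 0.24254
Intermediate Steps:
l(c, w) = 1 (l(c, w) = -1 - 1*(-2) = -1 + 2 = 1)
G(L) = √(-3 + L + L²) (G(L) = √(((L² + 1*L) + 9) - 12) = √(((L² + L) + 9) - 12) = √(((L + L²) + 9) - 12) = √((9 + L + L²) - 12) = √(-3 + L + L²))
1/G(-5) = 1/(√(-3 - 5 + (-5)²)) = 1/(√(-3 - 5 + 25)) = 1/(√17) = √17/17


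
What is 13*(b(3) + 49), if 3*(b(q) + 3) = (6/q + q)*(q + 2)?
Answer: 2119/3 ≈ 706.33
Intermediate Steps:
b(q) = -3 + (2 + q)*(q + 6/q)/3 (b(q) = -3 + ((6/q + q)*(q + 2))/3 = -3 + ((q + 6/q)*(2 + q))/3 = -3 + ((2 + q)*(q + 6/q))/3 = -3 + (2 + q)*(q + 6/q)/3)
13*(b(3) + 49) = 13*((⅓)*(12 + 3*(-3 + 3² + 2*3))/3 + 49) = 13*((⅓)*(⅓)*(12 + 3*(-3 + 9 + 6)) + 49) = 13*((⅓)*(⅓)*(12 + 3*12) + 49) = 13*((⅓)*(⅓)*(12 + 36) + 49) = 13*((⅓)*(⅓)*48 + 49) = 13*(16/3 + 49) = 13*(163/3) = 2119/3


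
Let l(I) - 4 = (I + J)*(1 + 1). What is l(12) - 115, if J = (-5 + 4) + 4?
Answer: -81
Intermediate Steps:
J = 3 (J = -1 + 4 = 3)
l(I) = 10 + 2*I (l(I) = 4 + (I + 3)*(1 + 1) = 4 + (3 + I)*2 = 4 + (6 + 2*I) = 10 + 2*I)
l(12) - 115 = (10 + 2*12) - 115 = (10 + 24) - 115 = 34 - 115 = -81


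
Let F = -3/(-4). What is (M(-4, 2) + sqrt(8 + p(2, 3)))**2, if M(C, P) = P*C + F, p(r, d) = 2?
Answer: 1001/16 - 29*sqrt(10)/2 ≈ 16.709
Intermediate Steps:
F = 3/4 (F = -3*(-1/4) = 3/4 ≈ 0.75000)
M(C, P) = 3/4 + C*P (M(C, P) = P*C + 3/4 = C*P + 3/4 = 3/4 + C*P)
(M(-4, 2) + sqrt(8 + p(2, 3)))**2 = ((3/4 - 4*2) + sqrt(8 + 2))**2 = ((3/4 - 8) + sqrt(10))**2 = (-29/4 + sqrt(10))**2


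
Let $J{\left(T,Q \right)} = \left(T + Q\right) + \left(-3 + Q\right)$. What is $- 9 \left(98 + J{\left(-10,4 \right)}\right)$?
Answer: $-837$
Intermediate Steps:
$J{\left(T,Q \right)} = -3 + T + 2 Q$ ($J{\left(T,Q \right)} = \left(Q + T\right) + \left(-3 + Q\right) = -3 + T + 2 Q$)
$- 9 \left(98 + J{\left(-10,4 \right)}\right) = - 9 \left(98 - 5\right) = \left(-9\right) 93 = -837$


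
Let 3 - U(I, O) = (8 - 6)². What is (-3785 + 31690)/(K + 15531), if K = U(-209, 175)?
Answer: 5581/3106 ≈ 1.7968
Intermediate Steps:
U(I, O) = -1 (U(I, O) = 3 - (8 - 6)² = 3 - 1*2² = 3 - 1*4 = 3 - 4 = -1)
K = -1
(-3785 + 31690)/(K + 15531) = (-3785 + 31690)/(-1 + 15531) = 27905/15530 = 27905*(1/15530) = 5581/3106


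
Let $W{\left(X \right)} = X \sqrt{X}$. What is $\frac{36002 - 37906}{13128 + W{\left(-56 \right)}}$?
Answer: $- \frac{390558}{2695625} - \frac{3332 i \sqrt{14}}{2695625} \approx -0.14489 - 0.004625 i$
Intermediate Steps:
$W{\left(X \right)} = X^{\frac{3}{2}}$
$\frac{36002 - 37906}{13128 + W{\left(-56 \right)}} = \frac{36002 - 37906}{13128 + \left(-56\right)^{\frac{3}{2}}} = - \frac{1904}{13128 - 112 i \sqrt{14}}$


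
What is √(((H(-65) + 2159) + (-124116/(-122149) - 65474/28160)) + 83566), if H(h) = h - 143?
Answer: √988077444677535516865/107491120 ≈ 292.43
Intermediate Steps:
H(h) = -143 + h
√(((H(-65) + 2159) + (-124116/(-122149) - 65474/28160)) + 83566) = √((((-143 - 65) + 2159) + (-124116/(-122149) - 65474/28160)) + 83566) = √(((-208 + 2159) + (-124116*(-1/122149) - 65474*1/28160)) + 83566) = √((1951 + (124116/122149 - 32737/14080)) + 83566) = √((1951 - 2251238533/1719857920) + 83566) = √(3353191563387/1719857920 + 83566) = √(147074838506107/1719857920) = √988077444677535516865/107491120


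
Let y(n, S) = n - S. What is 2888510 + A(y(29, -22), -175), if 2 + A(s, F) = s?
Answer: 2888559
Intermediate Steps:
A(s, F) = -2 + s
2888510 + A(y(29, -22), -175) = 2888510 + (-2 + (29 - 1*(-22))) = 2888510 + (-2 + (29 + 22)) = 2888510 + (-2 + 51) = 2888510 + 49 = 2888559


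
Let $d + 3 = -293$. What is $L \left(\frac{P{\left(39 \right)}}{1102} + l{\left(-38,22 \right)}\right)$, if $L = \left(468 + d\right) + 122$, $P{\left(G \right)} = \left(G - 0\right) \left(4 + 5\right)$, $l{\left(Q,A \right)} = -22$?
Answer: $- \frac{3512271}{551} \approx -6374.4$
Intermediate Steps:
$P{\left(G \right)} = 9 G$ ($P{\left(G \right)} = \left(G + 0\right) 9 = G 9 = 9 G$)
$d = -296$ ($d = -3 - 293 = -296$)
$L = 294$ ($L = \left(468 - 296\right) + 122 = 172 + 122 = 294$)
$L \left(\frac{P{\left(39 \right)}}{1102} + l{\left(-38,22 \right)}\right) = 294 \left(\frac{9 \cdot 39}{1102} - 22\right) = 294 \left(351 \cdot \frac{1}{1102} - 22\right) = 294 \left(\frac{351}{1102} - 22\right) = 294 \left(- \frac{23893}{1102}\right) = - \frac{3512271}{551}$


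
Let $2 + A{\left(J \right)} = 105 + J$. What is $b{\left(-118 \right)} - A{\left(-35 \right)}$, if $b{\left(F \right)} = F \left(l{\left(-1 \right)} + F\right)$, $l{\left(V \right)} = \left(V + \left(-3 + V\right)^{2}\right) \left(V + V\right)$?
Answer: $17396$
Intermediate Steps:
$A{\left(J \right)} = 103 + J$ ($A{\left(J \right)} = -2 + \left(105 + J\right) = 103 + J$)
$l{\left(V \right)} = 2 V \left(V + \left(-3 + V\right)^{2}\right)$ ($l{\left(V \right)} = \left(V + \left(-3 + V\right)^{2}\right) 2 V = 2 V \left(V + \left(-3 + V\right)^{2}\right)$)
$b{\left(F \right)} = F \left(-30 + F\right)$ ($b{\left(F \right)} = F \left(2 \left(-1\right) \left(-1 + \left(-3 - 1\right)^{2}\right) + F\right) = F \left(2 \left(-1\right) \left(-1 + \left(-4\right)^{2}\right) + F\right) = F \left(2 \left(-1\right) \left(-1 + 16\right) + F\right) = F \left(2 \left(-1\right) 15 + F\right) = F \left(-30 + F\right)$)
$b{\left(-118 \right)} - A{\left(-35 \right)} = - 118 \left(-30 - 118\right) - \left(103 - 35\right) = \left(-118\right) \left(-148\right) - 68 = 17464 - 68 = 17396$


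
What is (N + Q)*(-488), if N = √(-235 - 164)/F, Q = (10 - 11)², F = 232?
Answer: -488 - 61*I*√399/29 ≈ -488.0 - 42.016*I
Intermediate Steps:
Q = 1 (Q = (-1)² = 1)
N = I*√399/232 (N = √(-235 - 164)/232 = √(-399)*(1/232) = (I*√399)*(1/232) = I*√399/232 ≈ 0.086099*I)
(N + Q)*(-488) = (I*√399/232 + 1)*(-488) = (1 + I*√399/232)*(-488) = -488 - 61*I*√399/29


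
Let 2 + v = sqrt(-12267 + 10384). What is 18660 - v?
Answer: 18662 - I*sqrt(1883) ≈ 18662.0 - 43.394*I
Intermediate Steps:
v = -2 + I*sqrt(1883) (v = -2 + sqrt(-12267 + 10384) = -2 + sqrt(-1883) = -2 + I*sqrt(1883) ≈ -2.0 + 43.394*I)
18660 - v = 18660 - (-2 + I*sqrt(1883)) = 18660 + (2 - I*sqrt(1883)) = 18662 - I*sqrt(1883)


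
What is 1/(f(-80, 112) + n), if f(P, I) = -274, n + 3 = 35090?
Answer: 1/34813 ≈ 2.8725e-5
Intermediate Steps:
n = 35087 (n = -3 + 35090 = 35087)
1/(f(-80, 112) + n) = 1/(-274 + 35087) = 1/34813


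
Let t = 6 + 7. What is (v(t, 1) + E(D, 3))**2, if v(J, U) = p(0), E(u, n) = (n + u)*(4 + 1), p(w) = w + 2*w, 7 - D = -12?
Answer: 12100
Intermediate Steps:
D = 19 (D = 7 - 1*(-12) = 7 + 12 = 19)
t = 13
p(w) = 3*w
E(u, n) = 5*n + 5*u (E(u, n) = (n + u)*5 = 5*n + 5*u)
v(J, U) = 0 (v(J, U) = 3*0 = 0)
(v(t, 1) + E(D, 3))**2 = (0 + (5*3 + 5*19))**2 = (0 + (15 + 95))**2 = (0 + 110)**2 = 110**2 = 12100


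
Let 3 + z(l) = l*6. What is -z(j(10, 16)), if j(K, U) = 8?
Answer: -45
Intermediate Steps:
z(l) = -3 + 6*l (z(l) = -3 + l*6 = -3 + 6*l)
-z(j(10, 16)) = -(-3 + 6*8) = -(-3 + 48) = -1*45 = -45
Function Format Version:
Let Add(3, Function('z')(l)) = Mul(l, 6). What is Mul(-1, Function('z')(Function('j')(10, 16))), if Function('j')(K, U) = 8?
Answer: -45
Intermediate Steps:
Function('z')(l) = Add(-3, Mul(6, l)) (Function('z')(l) = Add(-3, Mul(l, 6)) = Add(-3, Mul(6, l)))
Mul(-1, Function('z')(Function('j')(10, 16))) = Mul(-1, Add(-3, Mul(6, 8))) = Mul(-1, Add(-3, 48)) = Mul(-1, 45) = -45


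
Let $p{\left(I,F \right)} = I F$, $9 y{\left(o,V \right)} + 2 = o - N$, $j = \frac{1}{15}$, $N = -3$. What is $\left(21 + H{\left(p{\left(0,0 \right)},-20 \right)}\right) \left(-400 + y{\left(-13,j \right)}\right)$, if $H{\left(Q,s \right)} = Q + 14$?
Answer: $- \frac{42140}{3} \approx -14047.0$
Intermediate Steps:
$j = \frac{1}{15} \approx 0.066667$
$y{\left(o,V \right)} = \frac{1}{9} + \frac{o}{9}$ ($y{\left(o,V \right)} = - \frac{2}{9} + \frac{o - -3}{9} = - \frac{2}{9} + \frac{o + 3}{9} = - \frac{2}{9} + \frac{3 + o}{9} = - \frac{2}{9} + \left(\frac{1}{3} + \frac{o}{9}\right) = \frac{1}{9} + \frac{o}{9}$)
$p{\left(I,F \right)} = F I$
$H{\left(Q,s \right)} = 14 + Q$
$\left(21 + H{\left(p{\left(0,0 \right)},-20 \right)}\right) \left(-400 + y{\left(-13,j \right)}\right) = \left(21 + \left(14 + 0 \cdot 0\right)\right) \left(-400 + \left(\frac{1}{9} + \frac{1}{9} \left(-13\right)\right)\right) = \left(21 + \left(14 + 0\right)\right) \left(-400 + \left(\frac{1}{9} - \frac{13}{9}\right)\right) = \left(21 + 14\right) \left(-400 - \frac{4}{3}\right) = 35 \left(- \frac{1204}{3}\right) = - \frac{42140}{3}$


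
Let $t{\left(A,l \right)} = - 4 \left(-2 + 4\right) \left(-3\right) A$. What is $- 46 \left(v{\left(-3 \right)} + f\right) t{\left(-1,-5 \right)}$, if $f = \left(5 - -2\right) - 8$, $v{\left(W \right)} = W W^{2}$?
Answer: $-30912$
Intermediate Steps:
$v{\left(W \right)} = W^{3}$
$f = -1$ ($f = \left(5 + 2\right) - 8 = 7 - 8 = -1$)
$t{\left(A,l \right)} = 24 A$ ($t{\left(A,l \right)} = - 4 \cdot 2 \left(-3\right) A = \left(-4\right) \left(-6\right) A = 24 A$)
$- 46 \left(v{\left(-3 \right)} + f\right) t{\left(-1,-5 \right)} = - 46 \left(\left(-3\right)^{3} - 1\right) 24 \left(-1\right) = - 46 \left(-27 - 1\right) \left(-24\right) = \left(-46\right) \left(-28\right) \left(-24\right) = 1288 \left(-24\right) = -30912$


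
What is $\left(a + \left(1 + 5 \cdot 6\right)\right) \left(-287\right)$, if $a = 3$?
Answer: $-9758$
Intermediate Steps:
$\left(a + \left(1 + 5 \cdot 6\right)\right) \left(-287\right) = \left(3 + \left(1 + 5 \cdot 6\right)\right) \left(-287\right) = \left(3 + \left(1 + 30\right)\right) \left(-287\right) = \left(3 + 31\right) \left(-287\right) = 34 \left(-287\right) = -9758$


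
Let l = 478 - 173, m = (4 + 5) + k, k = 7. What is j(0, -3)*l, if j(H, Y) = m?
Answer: 4880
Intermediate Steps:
m = 16 (m = (4 + 5) + 7 = 9 + 7 = 16)
l = 305
j(H, Y) = 16
j(0, -3)*l = 16*305 = 4880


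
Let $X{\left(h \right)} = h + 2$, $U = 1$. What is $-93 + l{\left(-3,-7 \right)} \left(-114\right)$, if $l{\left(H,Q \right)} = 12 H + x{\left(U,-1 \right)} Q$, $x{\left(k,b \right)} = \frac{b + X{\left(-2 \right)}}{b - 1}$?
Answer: $4410$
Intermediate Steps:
$X{\left(h \right)} = 2 + h$
$x{\left(k,b \right)} = \frac{b}{-1 + b}$ ($x{\left(k,b \right)} = \frac{b + \left(2 - 2\right)}{b - 1} = \frac{b + 0}{-1 + b} = \frac{b}{-1 + b}$)
$l{\left(H,Q \right)} = \frac{Q}{2} + 12 H$ ($l{\left(H,Q \right)} = 12 H + - \frac{1}{-1 - 1} Q = 12 H + - \frac{1}{-2} Q = 12 H + \left(-1\right) \left(- \frac{1}{2}\right) Q = 12 H + \frac{Q}{2} = \frac{Q}{2} + 12 H$)
$-93 + l{\left(-3,-7 \right)} \left(-114\right) = -93 + \left(\frac{1}{2} \left(-7\right) + 12 \left(-3\right)\right) \left(-114\right) = -93 + \left(- \frac{7}{2} - 36\right) \left(-114\right) = -93 - -4503 = -93 + 4503 = 4410$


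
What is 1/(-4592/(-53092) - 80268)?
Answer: -13273/1065396016 ≈ -1.2458e-5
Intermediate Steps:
1/(-4592/(-53092) - 80268) = 1/(-4592*(-1/53092) - 80268) = 1/(1148/13273 - 80268) = 1/(-1065396016/13273) = -13273/1065396016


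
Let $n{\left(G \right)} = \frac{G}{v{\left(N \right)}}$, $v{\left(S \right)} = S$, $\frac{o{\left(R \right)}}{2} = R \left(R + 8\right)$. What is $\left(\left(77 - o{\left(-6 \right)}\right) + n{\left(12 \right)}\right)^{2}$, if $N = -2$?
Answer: $9025$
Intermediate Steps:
$o{\left(R \right)} = 2 R \left(8 + R\right)$ ($o{\left(R \right)} = 2 R \left(R + 8\right) = 2 R \left(8 + R\right)$)
$n{\left(G \right)} = - \frac{G}{2}$ ($n{\left(G \right)} = \frac{G}{-2} = G \left(- \frac{1}{2}\right) = - \frac{G}{2}$)
$\left(\left(77 - o{\left(-6 \right)}\right) + n{\left(12 \right)}\right)^{2} = \left(\left(77 - 2 \left(-6\right) \left(8 - 6\right)\right) - 6\right)^{2} = \left(\left(77 - 2 \left(-6\right) 2\right) - 6\right)^{2} = \left(\left(77 - -24\right) - 6\right)^{2} = \left(\left(77 + 24\right) - 6\right)^{2} = \left(101 - 6\right)^{2} = 95^{2} = 9025$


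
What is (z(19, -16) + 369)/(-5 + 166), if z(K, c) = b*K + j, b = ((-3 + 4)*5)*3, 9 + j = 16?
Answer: 661/161 ≈ 4.1056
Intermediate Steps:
j = 7 (j = -9 + 16 = 7)
b = 15 (b = (1*5)*3 = 5*3 = 15)
z(K, c) = 7 + 15*K (z(K, c) = 15*K + 7 = 7 + 15*K)
(z(19, -16) + 369)/(-5 + 166) = ((7 + 15*19) + 369)/(-5 + 166) = ((7 + 285) + 369)/161 = (292 + 369)*(1/161) = 661*(1/161) = 661/161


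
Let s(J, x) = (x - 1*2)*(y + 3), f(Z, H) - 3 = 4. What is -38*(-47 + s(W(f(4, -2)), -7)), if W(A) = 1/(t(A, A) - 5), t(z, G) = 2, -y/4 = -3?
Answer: 6916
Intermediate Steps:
y = 12 (y = -4*(-3) = 12)
f(Z, H) = 7 (f(Z, H) = 3 + 4 = 7)
W(A) = -⅓ (W(A) = 1/(2 - 5) = 1/(-3) = -⅓)
s(J, x) = -30 + 15*x (s(J, x) = (x - 1*2)*(12 + 3) = (x - 2)*15 = (-2 + x)*15 = -30 + 15*x)
-38*(-47 + s(W(f(4, -2)), -7)) = -38*(-47 + (-30 + 15*(-7))) = -38*(-47 + (-30 - 105)) = -38*(-47 - 135) = -38*(-182) = 6916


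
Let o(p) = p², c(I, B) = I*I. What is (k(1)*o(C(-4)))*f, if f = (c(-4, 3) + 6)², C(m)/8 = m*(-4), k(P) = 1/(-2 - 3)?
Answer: -7929856/5 ≈ -1.5860e+6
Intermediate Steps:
k(P) = -⅕ (k(P) = 1/(-5) = -⅕)
c(I, B) = I²
C(m) = -32*m (C(m) = 8*(m*(-4)) = 8*(-4*m) = -32*m)
f = 484 (f = ((-4)² + 6)² = (16 + 6)² = 22² = 484)
(k(1)*o(C(-4)))*f = -(-32*(-4))²/5*484 = -⅕*128²*484 = -⅕*16384*484 = -16384/5*484 = -7929856/5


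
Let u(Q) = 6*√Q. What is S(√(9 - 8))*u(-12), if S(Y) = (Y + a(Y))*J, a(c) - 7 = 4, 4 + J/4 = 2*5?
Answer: 3456*I*√3 ≈ 5986.0*I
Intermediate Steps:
J = 24 (J = -16 + 4*(2*5) = -16 + 4*10 = -16 + 40 = 24)
a(c) = 11 (a(c) = 7 + 4 = 11)
S(Y) = 264 + 24*Y (S(Y) = (Y + 11)*24 = (11 + Y)*24 = 264 + 24*Y)
S(√(9 - 8))*u(-12) = (264 + 24*√(9 - 8))*(6*√(-12)) = (264 + 24*√1)*(6*(2*I*√3)) = (264 + 24*1)*(12*I*√3) = (264 + 24)*(12*I*√3) = 288*(12*I*√3) = 3456*I*√3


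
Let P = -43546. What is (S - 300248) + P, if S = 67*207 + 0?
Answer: -329925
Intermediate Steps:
S = 13869 (S = 13869 + 0 = 13869)
(S - 300248) + P = (13869 - 300248) - 43546 = -286379 - 43546 = -329925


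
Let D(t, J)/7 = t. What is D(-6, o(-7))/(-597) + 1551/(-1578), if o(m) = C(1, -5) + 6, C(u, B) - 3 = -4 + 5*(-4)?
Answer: -95519/104674 ≈ -0.91254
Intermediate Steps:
C(u, B) = -21 (C(u, B) = 3 + (-4 + 5*(-4)) = 3 + (-4 - 20) = 3 - 24 = -21)
o(m) = -15 (o(m) = -21 + 6 = -15)
D(t, J) = 7*t
D(-6, o(-7))/(-597) + 1551/(-1578) = (7*(-6))/(-597) + 1551/(-1578) = -42*(-1/597) + 1551*(-1/1578) = 14/199 - 517/526 = -95519/104674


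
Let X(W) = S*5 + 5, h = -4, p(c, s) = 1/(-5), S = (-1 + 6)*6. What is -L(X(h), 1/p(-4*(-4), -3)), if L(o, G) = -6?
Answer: 6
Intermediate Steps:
S = 30 (S = 5*6 = 30)
p(c, s) = -1/5
X(W) = 155 (X(W) = 30*5 + 5 = 150 + 5 = 155)
-L(X(h), 1/p(-4*(-4), -3)) = -1*(-6) = 6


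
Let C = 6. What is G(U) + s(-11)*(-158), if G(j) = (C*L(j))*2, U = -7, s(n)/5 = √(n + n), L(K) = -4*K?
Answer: 336 - 790*I*√22 ≈ 336.0 - 3705.4*I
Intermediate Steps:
s(n) = 5*√2*√n (s(n) = 5*√(n + n) = 5*√(2*n) = 5*(√2*√n) = 5*√2*√n)
G(j) = -48*j (G(j) = (6*(-4*j))*2 = -24*j*2 = -48*j)
G(U) + s(-11)*(-158) = -48*(-7) + (5*√2*√(-11))*(-158) = 336 + (5*√2*(I*√11))*(-158) = 336 + (5*I*√22)*(-158) = 336 - 790*I*√22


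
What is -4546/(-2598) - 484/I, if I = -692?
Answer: 550408/224727 ≈ 2.4492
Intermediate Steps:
-4546/(-2598) - 484/I = -4546/(-2598) - 484/(-692) = -4546*(-1/2598) - 484*(-1/692) = 2273/1299 + 121/173 = 550408/224727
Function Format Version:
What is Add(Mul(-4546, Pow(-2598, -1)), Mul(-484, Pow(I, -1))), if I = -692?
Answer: Rational(550408, 224727) ≈ 2.4492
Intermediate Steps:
Add(Mul(-4546, Pow(-2598, -1)), Mul(-484, Pow(I, -1))) = Add(Mul(-4546, Pow(-2598, -1)), Mul(-484, Pow(-692, -1))) = Add(Mul(-4546, Rational(-1, 2598)), Mul(-484, Rational(-1, 692))) = Add(Rational(2273, 1299), Rational(121, 173)) = Rational(550408, 224727)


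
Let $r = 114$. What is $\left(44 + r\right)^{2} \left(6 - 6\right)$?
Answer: $0$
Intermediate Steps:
$\left(44 + r\right)^{2} \left(6 - 6\right) = \left(44 + 114\right)^{2} \left(6 - 6\right) = 158^{2} \left(6 - 6\right) = 24964 \cdot 0 = 0$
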